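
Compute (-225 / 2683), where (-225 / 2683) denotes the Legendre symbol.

Pull out -1: (-225 / 2683) = (-1 / 2683)·(225 / 2683). Since 2683 ≡ 3 (mod 4), (-1 / 2683) = -1. Now have -(225 / 2683).
225 ≡ 1 (mod 4), so quadratic reciprocity gives (225 / 2683) = (2683 / 225). Reduce: 2683 ≡ 208 (mod 225). Now have -(208 / 225).
Factor out 2: 208 = 2^4·13. Since 225 ≡ 1 (mod 8), (2 / 225) = +1, and (2 / 225)^4 = +1. Now have -(13 / 225).
13 ≡ 1 (mod 4), so quadratic reciprocity gives (13 / 225) = (225 / 13). Reduce: 225 ≡ 4 (mod 13). Now have -(4 / 13).
Factor out 2: 4 = 2^2. Since 13 ≡ 5 (mod 8), (2 / 13) = -1, and (2 / 13)^2 = +1. Now have -(1 / 13).
(1 / 13) = 1. Collecting the sign factors: -1.

-1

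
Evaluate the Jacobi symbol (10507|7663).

0

(10507|7663)
  = (2844|7663)    [10507 ≡ 2844 mod 7663]
  = (711|7663)    [7663 ≡ 7 mod 8 ⇒ (2|7663)^2 = +1]
  = -(7663|711)    [QR: both ≡ 3 mod 4, sign flips]
  = -(553|711)    [7663 ≡ 553 mod 711]
  = -(711|553)    [QR: 553 ≡ 1 mod 4, sign kept]
  = -(158|553)    [711 ≡ 158 mod 553]
  = -(79|553)    [553 ≡ 1 mod 8 ⇒ (2|553) = +1]
  = -(553|79)    [QR: 553 ≡ 1 mod 4, sign kept]
  = -(0|79)    [553 ≡ 0 mod 79]
  = 0    [numerator 0, gcd > 1]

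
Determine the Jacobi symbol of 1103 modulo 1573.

1573 ≡ 1 (mod 4), so quadratic reciprocity gives (1103/1573) = (1573/1103). Reduce: 1573 ≡ 470 (mod 1103). Now have (470/1103).
Factor out 2: 470 = 2·235. Since 1103 ≡ 7 (mod 8), (2/1103) = +1. Now have (235/1103).
Both 235 ≡ 3 and 1103 ≡ 3 (mod 4), so reciprocity gives (235/1103) = -(1103/235). Reduce: 1103 ≡ 163 (mod 235). Now have -(163/235).
Both 163 ≡ 3 and 235 ≡ 3 (mod 4), so reciprocity gives (163/235) = -(235/163). Reduce: 235 ≡ 72 (mod 163). Now have (72/163).
Factor out 2: 72 = 2^3·9. Since 163 ≡ 3 (mod 8), (2/163) = -1, and (2/163)^3 = -1. Now have -(9/163).
9 ≡ 1 (mod 4), so quadratic reciprocity gives (9/163) = (163/9). Reduce: 163 ≡ 1 (mod 9). Now have -(1/9).
(1/9) = 1. Collecting the sign factors: -1.

-1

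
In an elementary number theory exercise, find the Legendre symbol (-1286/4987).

(-1286/4987)
  = -(1286/4987)    [4987 ≡ 3 mod 4 ⇒ (-1/4987) = -1]
  = (643/4987)    [4987 ≡ 3 mod 8 ⇒ (2/4987) = -1]
  = -(4987/643)    [QR: both ≡ 3 mod 4, sign flips]
  = -(486/643)    [4987 ≡ 486 mod 643]
  = (243/643)    [643 ≡ 3 mod 8 ⇒ (2/643) = -1]
  = -(643/243)    [QR: both ≡ 3 mod 4, sign flips]
  = -(157/243)    [643 ≡ 157 mod 243]
  = -(243/157)    [QR: 157 ≡ 1 mod 4, sign kept]
  = -(86/157)    [243 ≡ 86 mod 157]
  = (43/157)    [157 ≡ 5 mod 8 ⇒ (2/157) = -1]
  = (157/43)    [QR: 157 ≡ 1 mod 4, sign kept]
  = (28/43)    [157 ≡ 28 mod 43]
  = (7/43)    [43 ≡ 3 mod 8 ⇒ (2/43)^2 = +1]
  = -(43/7)    [QR: both ≡ 3 mod 4, sign flips]
  = -(1/7)    [43 ≡ 1 mod 7]
  = -1    [(1/7) = 1]

-1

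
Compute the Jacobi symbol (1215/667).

1

Reduce the numerator: 1215 ≡ 548 (mod 667), so (1215/667) = (548/667).
Factor out 2: 548 = 2^2·137. Since 667 ≡ 3 (mod 8), (2/667) = -1, and (2/667)^2 = +1. Now have (137/667).
137 ≡ 1 (mod 4), so quadratic reciprocity gives (137/667) = (667/137). Reduce: 667 ≡ 119 (mod 137). Now have (119/137).
137 ≡ 1 (mod 4), so quadratic reciprocity gives (119/137) = (137/119). Reduce: 137 ≡ 18 (mod 119). Now have (18/119).
Factor out 2: 18 = 2·9. Since 119 ≡ 7 (mod 8), (2/119) = +1. Now have (9/119).
9 ≡ 1 (mod 4), so quadratic reciprocity gives (9/119) = (119/9). Reduce: 119 ≡ 2 (mod 9). Now have (2/9).
Factor out 2: 2 = 2. Since 9 ≡ 1 (mod 8), (2/9) = +1. Now have (1/9).
(1/9) = 1. Collecting the sign factors: 1.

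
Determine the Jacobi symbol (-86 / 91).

(-86 / 91)
  = (5 / 91)    [-86 ≡ 5 mod 91]
  = (91 / 5)    [QR: 5 ≡ 1 mod 4, sign kept]
  = (1 / 5)    [91 ≡ 1 mod 5]
  = 1    [(1 / 5) = 1]

1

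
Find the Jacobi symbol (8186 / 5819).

-1

(8186 / 5819)
  = (2367 / 5819)    [8186 ≡ 2367 mod 5819]
  = -(5819 / 2367)    [QR: both ≡ 3 mod 4, sign flips]
  = -(1085 / 2367)    [5819 ≡ 1085 mod 2367]
  = -(2367 / 1085)    [QR: 1085 ≡ 1 mod 4, sign kept]
  = -(197 / 1085)    [2367 ≡ 197 mod 1085]
  = -(1085 / 197)    [QR: 197 ≡ 1 mod 4, sign kept]
  = -(100 / 197)    [1085 ≡ 100 mod 197]
  = -(25 / 197)    [197 ≡ 5 mod 8 ⇒ (2 / 197)^2 = +1]
  = -(197 / 25)    [QR: 25 ≡ 1 mod 4, sign kept]
  = -(22 / 25)    [197 ≡ 22 mod 25]
  = -(11 / 25)    [25 ≡ 1 mod 8 ⇒ (2 / 25) = +1]
  = -(25 / 11)    [QR: 25 ≡ 1 mod 4, sign kept]
  = -(3 / 11)    [25 ≡ 3 mod 11]
  = (11 / 3)    [QR: both ≡ 3 mod 4, sign flips]
  = (2 / 3)    [11 ≡ 2 mod 3]
  = -(1 / 3)    [3 ≡ 3 mod 8 ⇒ (2 / 3) = -1]
  = -1    [(1 / 3) = 1]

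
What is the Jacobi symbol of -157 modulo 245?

(-157|245)
  = (88|245)    [-157 ≡ 88 mod 245]
  = -(11|245)    [245 ≡ 5 mod 8 ⇒ (2|245)^3 = -1]
  = -(245|11)    [QR: 245 ≡ 1 mod 4, sign kept]
  = -(3|11)    [245 ≡ 3 mod 11]
  = (11|3)    [QR: both ≡ 3 mod 4, sign flips]
  = (2|3)    [11 ≡ 2 mod 3]
  = -(1|3)    [3 ≡ 3 mod 8 ⇒ (2|3) = -1]
  = -1    [(1|3) = 1]

-1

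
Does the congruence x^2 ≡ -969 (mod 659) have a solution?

Pull out -1: (-969/659) = (-1/659)·(969/659). Since 659 ≡ 3 (mod 4), (-1/659) = -1. Now have -(969/659).
Reduce the numerator: 969 ≡ 310 (mod 659), so (969/659) = (310/659).
Factor out 2: 310 = 2·155. Since 659 ≡ 3 (mod 8), (2/659) = -1. Now have (155/659).
Both 155 ≡ 3 and 659 ≡ 3 (mod 4), so reciprocity gives (155/659) = -(659/155). Reduce: 659 ≡ 39 (mod 155). Now have -(39/155).
Both 39 ≡ 3 and 155 ≡ 3 (mod 4), so reciprocity gives (39/155) = -(155/39). Reduce: 155 ≡ 38 (mod 39). Now have (38/39).
Factor out 2: 38 = 2·19. Since 39 ≡ 7 (mod 8), (2/39) = +1. Now have (19/39).
Both 19 ≡ 3 and 39 ≡ 3 (mod 4), so reciprocity gives (19/39) = -(39/19). Reduce: 39 ≡ 1 (mod 19). Now have -(1/19).
(1/19) = 1. Collecting the sign factors: -1.
(-969/659) = -1, and 659 is prime, so -969 is not a quadratic residue mod 659.

no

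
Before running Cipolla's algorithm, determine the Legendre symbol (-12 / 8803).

(-12 / 8803)
  = (8791 / 8803)    [-12 ≡ 8791 mod 8803]
  = -(8803 / 8791)    [QR: both ≡ 3 mod 4, sign flips]
  = -(12 / 8791)    [8803 ≡ 12 mod 8791]
  = -(3 / 8791)    [8791 ≡ 7 mod 8 ⇒ (2 / 8791)^2 = +1]
  = (8791 / 3)    [QR: both ≡ 3 mod 4, sign flips]
  = (1 / 3)    [8791 ≡ 1 mod 3]
  = 1    [(1 / 3) = 1]

1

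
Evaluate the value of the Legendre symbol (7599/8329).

8329 ≡ 1 (mod 4), so quadratic reciprocity gives (7599/8329) = (8329/7599). Reduce: 8329 ≡ 730 (mod 7599). Now have (730/7599).
Factor out 2: 730 = 2·365. Since 7599 ≡ 7 (mod 8), (2/7599) = +1. Now have (365/7599).
365 ≡ 1 (mod 4), so quadratic reciprocity gives (365/7599) = (7599/365). Reduce: 7599 ≡ 299 (mod 365). Now have (299/365).
365 ≡ 1 (mod 4), so quadratic reciprocity gives (299/365) = (365/299). Reduce: 365 ≡ 66 (mod 299). Now have (66/299).
Factor out 2: 66 = 2·33. Since 299 ≡ 3 (mod 8), (2/299) = -1. Now have -(33/299).
33 ≡ 1 (mod 4), so quadratic reciprocity gives (33/299) = (299/33). Reduce: 299 ≡ 2 (mod 33). Now have -(2/33).
Factor out 2: 2 = 2. Since 33 ≡ 1 (mod 8), (2/33) = +1. Now have -(1/33).
(1/33) = 1. Collecting the sign factors: -1.

-1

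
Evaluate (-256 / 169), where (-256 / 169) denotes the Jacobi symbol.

(-256 / 169)
  = (82 / 169)    [-256 ≡ 82 mod 169]
  = (41 / 169)    [169 ≡ 1 mod 8 ⇒ (2 / 169) = +1]
  = (169 / 41)    [QR: 41 ≡ 1 mod 4, sign kept]
  = (5 / 41)    [169 ≡ 5 mod 41]
  = (41 / 5)    [QR: 5 ≡ 1 mod 4, sign kept]
  = (1 / 5)    [41 ≡ 1 mod 5]
  = 1    [(1 / 5) = 1]

1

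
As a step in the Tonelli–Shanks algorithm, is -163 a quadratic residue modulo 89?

(-163/89)
  = (163/89)    [89 ≡ 1 mod 4 ⇒ (-1/89) = +1]
  = (74/89)    [163 ≡ 74 mod 89]
  = (37/89)    [89 ≡ 1 mod 8 ⇒ (2/89) = +1]
  = (89/37)    [QR: 37 ≡ 1 mod 4, sign kept]
  = (15/37)    [89 ≡ 15 mod 37]
  = (37/15)    [QR: 37 ≡ 1 mod 4, sign kept]
  = (7/15)    [37 ≡ 7 mod 15]
  = -(15/7)    [QR: both ≡ 3 mod 4, sign flips]
  = -(1/7)    [15 ≡ 1 mod 7]
  = -1    [(1/7) = 1]
The Legendre symbol is -1, so x^2 ≡ -163 (mod 89) has no solution.

no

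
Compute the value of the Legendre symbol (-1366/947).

-1

Pull out -1: (-1366/947) = (-1/947)·(1366/947). Since 947 ≡ 3 (mod 4), (-1/947) = -1. Now have -(1366/947).
Reduce the numerator: 1366 ≡ 419 (mod 947), so (1366/947) = (419/947).
Both 419 ≡ 3 and 947 ≡ 3 (mod 4), so reciprocity gives (419/947) = -(947/419). Reduce: 947 ≡ 109 (mod 419). Now have (109/419).
109 ≡ 1 (mod 4), so quadratic reciprocity gives (109/419) = (419/109). Reduce: 419 ≡ 92 (mod 109). Now have (92/109).
Factor out 2: 92 = 2^2·23. Since 109 ≡ 5 (mod 8), (2/109) = -1, and (2/109)^2 = +1. Now have (23/109).
109 ≡ 1 (mod 4), so quadratic reciprocity gives (23/109) = (109/23). Reduce: 109 ≡ 17 (mod 23). Now have (17/23).
17 ≡ 1 (mod 4), so quadratic reciprocity gives (17/23) = (23/17). Reduce: 23 ≡ 6 (mod 17). Now have (6/17).
Factor out 2: 6 = 2·3. Since 17 ≡ 1 (mod 8), (2/17) = +1. Now have (3/17).
17 ≡ 1 (mod 4), so quadratic reciprocity gives (3/17) = (17/3). Reduce: 17 ≡ 2 (mod 3). Now have (2/3).
Factor out 2: 2 = 2. Since 3 ≡ 3 (mod 8), (2/3) = -1. Now have -(1/3).
(1/3) = 1. Collecting the sign factors: -1.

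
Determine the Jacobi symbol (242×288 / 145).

By multiplicativity, (242·288 / 145) = (242 / 145)·(288 / 145).
First factor (242 / 145):
Reduce the numerator: 242 ≡ 97 (mod 145), so (242 / 145) = (97 / 145).
97 ≡ 1 (mod 4), so quadratic reciprocity gives (97 / 145) = (145 / 97). Reduce: 145 ≡ 48 (mod 97). Now have (48 / 97).
Factor out 2: 48 = 2^4·3. Since 97 ≡ 1 (mod 8), (2 / 97) = +1, and (2 / 97)^4 = +1. Now have (3 / 97).
97 ≡ 1 (mod 4), so quadratic reciprocity gives (3 / 97) = (97 / 3). Reduce: 97 ≡ 1 (mod 3). Now have (1 / 3).
(1 / 3) = 1. Collecting the sign factors: 1.
Second factor (288 / 145):
Reduce the numerator: 288 ≡ 143 (mod 145), so (288 / 145) = (143 / 145).
145 ≡ 1 (mod 4), so quadratic reciprocity gives (143 / 145) = (145 / 143). Reduce: 145 ≡ 2 (mod 143). Now have (2 / 143).
Factor out 2: 2 = 2. Since 143 ≡ 7 (mod 8), (2 / 143) = +1. Now have (1 / 143).
(1 / 143) = 1. Collecting the sign factors: 1.
Product: (1)·(1) = 1.

1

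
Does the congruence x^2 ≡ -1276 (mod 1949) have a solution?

Pull out -1: (-1276/1949) = (-1/1949)·(1276/1949). Since 1949 ≡ 1 (mod 4), (-1/1949) = +1. Now have (1276/1949).
Factor out 2: 1276 = 2^2·319. Since 1949 ≡ 5 (mod 8), (2/1949) = -1, and (2/1949)^2 = +1. Now have (319/1949).
1949 ≡ 1 (mod 4), so quadratic reciprocity gives (319/1949) = (1949/319). Reduce: 1949 ≡ 35 (mod 319). Now have (35/319).
Both 35 ≡ 3 and 319 ≡ 3 (mod 4), so reciprocity gives (35/319) = -(319/35). Reduce: 319 ≡ 4 (mod 35). Now have -(4/35).
Factor out 2: 4 = 2^2. Since 35 ≡ 3 (mod 8), (2/35) = -1, and (2/35)^2 = +1. Now have -(1/35).
(1/35) = 1. Collecting the sign factors: -1.
(-1276/1949) = -1, and 1949 is prime, so -1276 is not a quadratic residue mod 1949.

no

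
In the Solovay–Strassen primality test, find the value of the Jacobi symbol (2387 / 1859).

Reduce the numerator: 2387 ≡ 528 (mod 1859), so (2387 / 1859) = (528 / 1859).
Factor out 2: 528 = 2^4·33. Since 1859 ≡ 3 (mod 8), (2 / 1859) = -1, and (2 / 1859)^4 = +1. Now have (33 / 1859).
33 ≡ 1 (mod 4), so quadratic reciprocity gives (33 / 1859) = (1859 / 33). Reduce: 1859 ≡ 11 (mod 33). Now have (11 / 33).
33 ≡ 1 (mod 4), so quadratic reciprocity gives (11 / 33) = (33 / 11). Reduce: 33 ≡ 0 (mod 11). Now have (0 / 11).
The numerator is now 0 with denominator 11 > 1: the symbol is 0.

0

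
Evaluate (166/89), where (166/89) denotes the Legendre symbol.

-1

(166/89)
  = (77/89)    [166 ≡ 77 mod 89]
  = (89/77)    [QR: 77 ≡ 1 mod 4, sign kept]
  = (12/77)    [89 ≡ 12 mod 77]
  = (3/77)    [77 ≡ 5 mod 8 ⇒ (2/77)^2 = +1]
  = (77/3)    [QR: 77 ≡ 1 mod 4, sign kept]
  = (2/3)    [77 ≡ 2 mod 3]
  = -(1/3)    [3 ≡ 3 mod 8 ⇒ (2/3) = -1]
  = -1    [(1/3) = 1]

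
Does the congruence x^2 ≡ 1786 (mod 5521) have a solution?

no

(1786/5521)
  = (893/5521)    [5521 ≡ 1 mod 8 ⇒ (2/5521) = +1]
  = (5521/893)    [QR: 893 ≡ 1 mod 4, sign kept]
  = (163/893)    [5521 ≡ 163 mod 893]
  = (893/163)    [QR: 893 ≡ 1 mod 4, sign kept]
  = (78/163)    [893 ≡ 78 mod 163]
  = -(39/163)    [163 ≡ 3 mod 8 ⇒ (2/163) = -1]
  = (163/39)    [QR: both ≡ 3 mod 4, sign flips]
  = (7/39)    [163 ≡ 7 mod 39]
  = -(39/7)    [QR: both ≡ 3 mod 4, sign flips]
  = -(4/7)    [39 ≡ 4 mod 7]
  = -(1/7)    [7 ≡ 7 mod 8 ⇒ (2/7)^2 = +1]
  = -1    [(1/7) = 1]
(1786/5521) = -1, and 5521 is prime, so 1786 is not a quadratic residue mod 5521.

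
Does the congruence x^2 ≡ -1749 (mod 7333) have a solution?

Pull out -1: (-1749/7333) = (-1/7333)·(1749/7333). Since 7333 ≡ 1 (mod 4), (-1/7333) = +1. Now have (1749/7333).
1749 ≡ 1 (mod 4), so quadratic reciprocity gives (1749/7333) = (7333/1749). Reduce: 7333 ≡ 337 (mod 1749). Now have (337/1749).
337 ≡ 1 (mod 4), so quadratic reciprocity gives (337/1749) = (1749/337). Reduce: 1749 ≡ 64 (mod 337). Now have (64/337).
Factor out 2: 64 = 2^6. Since 337 ≡ 1 (mod 8), (2/337) = +1, and (2/337)^6 = +1. Now have (1/337).
(1/337) = 1. Collecting the sign factors: 1.
(-1749/7333) = 1, and 7333 is prime, so -1749 is a quadratic residue mod 7333.

yes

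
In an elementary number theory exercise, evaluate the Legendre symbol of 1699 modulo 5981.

1

(1699|5981)
  = (5981|1699)    [QR: 5981 ≡ 1 mod 4, sign kept]
  = (884|1699)    [5981 ≡ 884 mod 1699]
  = (221|1699)    [1699 ≡ 3 mod 8 ⇒ (2|1699)^2 = +1]
  = (1699|221)    [QR: 221 ≡ 1 mod 4, sign kept]
  = (152|221)    [1699 ≡ 152 mod 221]
  = -(19|221)    [221 ≡ 5 mod 8 ⇒ (2|221)^3 = -1]
  = -(221|19)    [QR: 221 ≡ 1 mod 4, sign kept]
  = -(12|19)    [221 ≡ 12 mod 19]
  = -(3|19)    [19 ≡ 3 mod 8 ⇒ (2|19)^2 = +1]
  = (19|3)    [QR: both ≡ 3 mod 4, sign flips]
  = (1|3)    [19 ≡ 1 mod 3]
  = 1    [(1|3) = 1]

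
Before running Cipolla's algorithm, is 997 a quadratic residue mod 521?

yes

(997/521)
  = (476/521)    [997 ≡ 476 mod 521]
  = (119/521)    [521 ≡ 1 mod 8 ⇒ (2/521)^2 = +1]
  = (521/119)    [QR: 521 ≡ 1 mod 4, sign kept]
  = (45/119)    [521 ≡ 45 mod 119]
  = (119/45)    [QR: 45 ≡ 1 mod 4, sign kept]
  = (29/45)    [119 ≡ 29 mod 45]
  = (45/29)    [QR: 29 ≡ 1 mod 4, sign kept]
  = (16/29)    [45 ≡ 16 mod 29]
  = (1/29)    [29 ≡ 5 mod 8 ⇒ (2/29)^4 = +1]
  = 1    [(1/29) = 1]
(997/521) = 1, and 521 is prime, so 997 is a quadratic residue mod 521.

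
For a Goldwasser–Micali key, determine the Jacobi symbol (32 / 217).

(32 / 217)
  = (1 / 217)    [217 ≡ 1 mod 8 ⇒ (2 / 217)^5 = +1]
  = 1    [(1 / 217) = 1]

1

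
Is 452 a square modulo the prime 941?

no

(452|941)
  = (113|941)    [941 ≡ 5 mod 8 ⇒ (2|941)^2 = +1]
  = (941|113)    [QR: 113 ≡ 1 mod 4, sign kept]
  = (37|113)    [941 ≡ 37 mod 113]
  = (113|37)    [QR: 37 ≡ 1 mod 4, sign kept]
  = (2|37)    [113 ≡ 2 mod 37]
  = -(1|37)    [37 ≡ 5 mod 8 ⇒ (2|37) = -1]
  = -1    [(1|37) = 1]
The Legendre symbol is -1, so x^2 ≡ 452 (mod 941) has no solution.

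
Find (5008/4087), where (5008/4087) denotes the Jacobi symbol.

1

Reduce the numerator: 5008 ≡ 921 (mod 4087), so (5008/4087) = (921/4087).
921 ≡ 1 (mod 4), so quadratic reciprocity gives (921/4087) = (4087/921). Reduce: 4087 ≡ 403 (mod 921). Now have (403/921).
921 ≡ 1 (mod 4), so quadratic reciprocity gives (403/921) = (921/403). Reduce: 921 ≡ 115 (mod 403). Now have (115/403).
Both 115 ≡ 3 and 403 ≡ 3 (mod 4), so reciprocity gives (115/403) = -(403/115). Reduce: 403 ≡ 58 (mod 115). Now have -(58/115).
Factor out 2: 58 = 2·29. Since 115 ≡ 3 (mod 8), (2/115) = -1. Now have (29/115).
29 ≡ 1 (mod 4), so quadratic reciprocity gives (29/115) = (115/29). Reduce: 115 ≡ 28 (mod 29). Now have (28/29).
Factor out 2: 28 = 2^2·7. Since 29 ≡ 5 (mod 8), (2/29) = -1, and (2/29)^2 = +1. Now have (7/29).
29 ≡ 1 (mod 4), so quadratic reciprocity gives (7/29) = (29/7). Reduce: 29 ≡ 1 (mod 7). Now have (1/7).
(1/7) = 1. Collecting the sign factors: 1.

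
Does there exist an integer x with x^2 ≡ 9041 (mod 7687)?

yes

(9041|7687)
  = (1354|7687)    [9041 ≡ 1354 mod 7687]
  = (677|7687)    [7687 ≡ 7 mod 8 ⇒ (2|7687) = +1]
  = (7687|677)    [QR: 677 ≡ 1 mod 4, sign kept]
  = (240|677)    [7687 ≡ 240 mod 677]
  = (15|677)    [677 ≡ 5 mod 8 ⇒ (2|677)^4 = +1]
  = (677|15)    [QR: 677 ≡ 1 mod 4, sign kept]
  = (2|15)    [677 ≡ 2 mod 15]
  = (1|15)    [15 ≡ 7 mod 8 ⇒ (2|15) = +1]
  = 1    [(1|15) = 1]
(9041|7687) = 1, and 7687 is prime, so 9041 is a quadratic residue mod 7687.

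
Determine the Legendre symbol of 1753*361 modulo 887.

-1

By multiplicativity, (1753·361/887) = (1753/887)·(361/887).
First factor (1753/887):
Reduce the numerator: 1753 ≡ 866 (mod 887), so (1753/887) = (866/887).
Factor out 2: 866 = 2·433. Since 887 ≡ 7 (mod 8), (2/887) = +1. Now have (433/887).
433 ≡ 1 (mod 4), so quadratic reciprocity gives (433/887) = (887/433). Reduce: 887 ≡ 21 (mod 433). Now have (21/433).
21 ≡ 1 (mod 4), so quadratic reciprocity gives (21/433) = (433/21). Reduce: 433 ≡ 13 (mod 21). Now have (13/21).
13 ≡ 1 (mod 4), so quadratic reciprocity gives (13/21) = (21/13). Reduce: 21 ≡ 8 (mod 13). Now have (8/13).
Factor out 2: 8 = 2^3. Since 13 ≡ 5 (mod 8), (2/13) = -1, and (2/13)^3 = -1. Now have -(1/13).
(1/13) = 1. Collecting the sign factors: -1.
Second factor (361/887):
361 ≡ 1 (mod 4), so quadratic reciprocity gives (361/887) = (887/361). Reduce: 887 ≡ 165 (mod 361). Now have (165/361).
165 ≡ 1 (mod 4), so quadratic reciprocity gives (165/361) = (361/165). Reduce: 361 ≡ 31 (mod 165). Now have (31/165).
165 ≡ 1 (mod 4), so quadratic reciprocity gives (31/165) = (165/31). Reduce: 165 ≡ 10 (mod 31). Now have (10/31).
Factor out 2: 10 = 2·5. Since 31 ≡ 7 (mod 8), (2/31) = +1. Now have (5/31).
5 ≡ 1 (mod 4), so quadratic reciprocity gives (5/31) = (31/5). Reduce: 31 ≡ 1 (mod 5). Now have (1/5).
(1/5) = 1. Collecting the sign factors: 1.
Product: (-1)·(1) = -1.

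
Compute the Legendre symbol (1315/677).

-1

Reduce the numerator: 1315 ≡ 638 (mod 677), so (1315/677) = (638/677).
Factor out 2: 638 = 2·319. Since 677 ≡ 5 (mod 8), (2/677) = -1. Now have -(319/677).
677 ≡ 1 (mod 4), so quadratic reciprocity gives (319/677) = (677/319). Reduce: 677 ≡ 39 (mod 319). Now have -(39/319).
Both 39 ≡ 3 and 319 ≡ 3 (mod 4), so reciprocity gives (39/319) = -(319/39). Reduce: 319 ≡ 7 (mod 39). Now have (7/39).
Both 7 ≡ 3 and 39 ≡ 3 (mod 4), so reciprocity gives (7/39) = -(39/7). Reduce: 39 ≡ 4 (mod 7). Now have -(4/7).
Factor out 2: 4 = 2^2. Since 7 ≡ 7 (mod 8), (2/7) = +1, and (2/7)^2 = +1. Now have -(1/7).
(1/7) = 1. Collecting the sign factors: -1.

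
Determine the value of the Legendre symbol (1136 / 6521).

Factor out 2: 1136 = 2^4·71. Since 6521 ≡ 1 (mod 8), (2 / 6521) = +1, and (2 / 6521)^4 = +1. Now have (71 / 6521).
6521 ≡ 1 (mod 4), so quadratic reciprocity gives (71 / 6521) = (6521 / 71). Reduce: 6521 ≡ 60 (mod 71). Now have (60 / 71).
Factor out 2: 60 = 2^2·15. Since 71 ≡ 7 (mod 8), (2 / 71) = +1, and (2 / 71)^2 = +1. Now have (15 / 71).
Both 15 ≡ 3 and 71 ≡ 3 (mod 4), so reciprocity gives (15 / 71) = -(71 / 15). Reduce: 71 ≡ 11 (mod 15). Now have -(11 / 15).
Both 11 ≡ 3 and 15 ≡ 3 (mod 4), so reciprocity gives (11 / 15) = -(15 / 11). Reduce: 15 ≡ 4 (mod 11). Now have (4 / 11).
Factor out 2: 4 = 2^2. Since 11 ≡ 3 (mod 8), (2 / 11) = -1, and (2 / 11)^2 = +1. Now have (1 / 11).
(1 / 11) = 1. Collecting the sign factors: 1.

1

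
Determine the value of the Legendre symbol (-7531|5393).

(-7531|5393)
  = (7531|5393)    [5393 ≡ 1 mod 4 ⇒ (-1|5393) = +1]
  = (2138|5393)    [7531 ≡ 2138 mod 5393]
  = (1069|5393)    [5393 ≡ 1 mod 8 ⇒ (2|5393) = +1]
  = (5393|1069)    [QR: 1069 ≡ 1 mod 4, sign kept]
  = (48|1069)    [5393 ≡ 48 mod 1069]
  = (3|1069)    [1069 ≡ 5 mod 8 ⇒ (2|1069)^4 = +1]
  = (1069|3)    [QR: 1069 ≡ 1 mod 4, sign kept]
  = (1|3)    [1069 ≡ 1 mod 3]
  = 1    [(1|3) = 1]

1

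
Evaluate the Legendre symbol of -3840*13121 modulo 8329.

By multiplicativity, (-3840·13121|8329) = (-3840|8329)·(13121|8329).
First factor (-3840|8329):
Reduce the numerator: -3840 ≡ 4489 (mod 8329), so (-3840|8329) = (4489|8329).
4489 ≡ 1 (mod 4), so quadratic reciprocity gives (4489|8329) = (8329|4489). Reduce: 8329 ≡ 3840 (mod 4489). Now have (3840|4489).
Factor out 2: 3840 = 2^8·15. Since 4489 ≡ 1 (mod 8), (2|4489) = +1, and (2|4489)^8 = +1. Now have (15|4489).
4489 ≡ 1 (mod 4), so quadratic reciprocity gives (15|4489) = (4489|15). Reduce: 4489 ≡ 4 (mod 15). Now have (4|15).
Factor out 2: 4 = 2^2. Since 15 ≡ 7 (mod 8), (2|15) = +1, and (2|15)^2 = +1. Now have (1|15).
(1|15) = 1. Collecting the sign factors: 1.
Second factor (13121|8329):
Reduce the numerator: 13121 ≡ 4792 (mod 8329), so (13121|8329) = (4792|8329).
Factor out 2: 4792 = 2^3·599. Since 8329 ≡ 1 (mod 8), (2|8329) = +1, and (2|8329)^3 = +1. Now have (599|8329).
8329 ≡ 1 (mod 4), so quadratic reciprocity gives (599|8329) = (8329|599). Reduce: 8329 ≡ 542 (mod 599). Now have (542|599).
Factor out 2: 542 = 2·271. Since 599 ≡ 7 (mod 8), (2|599) = +1. Now have (271|599).
Both 271 ≡ 3 and 599 ≡ 3 (mod 4), so reciprocity gives (271|599) = -(599|271). Reduce: 599 ≡ 57 (mod 271). Now have -(57|271).
57 ≡ 1 (mod 4), so quadratic reciprocity gives (57|271) = (271|57). Reduce: 271 ≡ 43 (mod 57). Now have -(43|57).
57 ≡ 1 (mod 4), so quadratic reciprocity gives (43|57) = (57|43). Reduce: 57 ≡ 14 (mod 43). Now have -(14|43).
Factor out 2: 14 = 2·7. Since 43 ≡ 3 (mod 8), (2|43) = -1. Now have (7|43).
Both 7 ≡ 3 and 43 ≡ 3 (mod 4), so reciprocity gives (7|43) = -(43|7). Reduce: 43 ≡ 1 (mod 7). Now have -(1|7).
(1|7) = 1. Collecting the sign factors: -1.
Product: (1)·(-1) = -1.

-1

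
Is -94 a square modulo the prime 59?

no

(-94/59)
  = (24/59)    [-94 ≡ 24 mod 59]
  = -(3/59)    [59 ≡ 3 mod 8 ⇒ (2/59)^3 = -1]
  = (59/3)    [QR: both ≡ 3 mod 4, sign flips]
  = (2/3)    [59 ≡ 2 mod 3]
  = -(1/3)    [3 ≡ 3 mod 8 ⇒ (2/3) = -1]
  = -1    [(1/3) = 1]
(-94/59) = -1, and 59 is prime, so -94 is not a quadratic residue mod 59.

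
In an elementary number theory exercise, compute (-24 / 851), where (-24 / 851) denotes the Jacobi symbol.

(-24 / 851)
  = -(24 / 851)    [851 ≡ 3 mod 4 ⇒ (-1 / 851) = -1]
  = (3 / 851)    [851 ≡ 3 mod 8 ⇒ (2 / 851)^3 = -1]
  = -(851 / 3)    [QR: both ≡ 3 mod 4, sign flips]
  = -(2 / 3)    [851 ≡ 2 mod 3]
  = (1 / 3)    [3 ≡ 3 mod 8 ⇒ (2 / 3) = -1]
  = 1    [(1 / 3) = 1]

1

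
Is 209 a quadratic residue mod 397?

209 ≡ 1 (mod 4), so quadratic reciprocity gives (209/397) = (397/209). Reduce: 397 ≡ 188 (mod 209). Now have (188/209).
Factor out 2: 188 = 2^2·47. Since 209 ≡ 1 (mod 8), (2/209) = +1, and (2/209)^2 = +1. Now have (47/209).
209 ≡ 1 (mod 4), so quadratic reciprocity gives (47/209) = (209/47). Reduce: 209 ≡ 21 (mod 47). Now have (21/47).
21 ≡ 1 (mod 4), so quadratic reciprocity gives (21/47) = (47/21). Reduce: 47 ≡ 5 (mod 21). Now have (5/21).
5 ≡ 1 (mod 4), so quadratic reciprocity gives (5/21) = (21/5). Reduce: 21 ≡ 1 (mod 5). Now have (1/5).
(1/5) = 1. Collecting the sign factors: 1.
The Legendre symbol is 1, so x^2 ≡ 209 (mod 397) has solution.

yes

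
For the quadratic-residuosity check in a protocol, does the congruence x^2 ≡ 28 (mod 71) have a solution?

Factor out 2: 28 = 2^2·7. Since 71 ≡ 7 (mod 8), (2/71) = +1, and (2/71)^2 = +1. Now have (7/71).
Both 7 ≡ 3 and 71 ≡ 3 (mod 4), so reciprocity gives (7/71) = -(71/7). Reduce: 71 ≡ 1 (mod 7). Now have -(1/7).
(1/7) = 1. Collecting the sign factors: -1.
(28/71) = -1, and 71 is prime, so 28 is not a quadratic residue mod 71.

no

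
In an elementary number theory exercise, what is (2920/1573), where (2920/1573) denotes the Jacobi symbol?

(2920/1573)
  = (1347/1573)    [2920 ≡ 1347 mod 1573]
  = (1573/1347)    [QR: 1573 ≡ 1 mod 4, sign kept]
  = (226/1347)    [1573 ≡ 226 mod 1347]
  = -(113/1347)    [1347 ≡ 3 mod 8 ⇒ (2/1347) = -1]
  = -(1347/113)    [QR: 113 ≡ 1 mod 4, sign kept]
  = -(104/113)    [1347 ≡ 104 mod 113]
  = -(13/113)    [113 ≡ 1 mod 8 ⇒ (2/113)^3 = +1]
  = -(113/13)    [QR: 13 ≡ 1 mod 4, sign kept]
  = -(9/13)    [113 ≡ 9 mod 13]
  = -(13/9)    [QR: 9 ≡ 1 mod 4, sign kept]
  = -(4/9)    [13 ≡ 4 mod 9]
  = -(1/9)    [9 ≡ 1 mod 8 ⇒ (2/9)^2 = +1]
  = -1    [(1/9) = 1]

-1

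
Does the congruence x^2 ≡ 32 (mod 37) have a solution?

(32|37)
  = -(1|37)    [37 ≡ 5 mod 8 ⇒ (2|37)^5 = -1]
  = -1    [(1|37) = 1]
The Legendre symbol is -1, so x^2 ≡ 32 (mod 37) has no solution.

no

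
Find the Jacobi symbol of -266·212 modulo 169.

By multiplicativity, (-266·212 / 169) = (-266 / 169)·(212 / 169).
First factor (-266 / 169):
Reduce the numerator: -266 ≡ 72 (mod 169), so (-266 / 169) = (72 / 169).
Factor out 2: 72 = 2^3·9. Since 169 ≡ 1 (mod 8), (2 / 169) = +1, and (2 / 169)^3 = +1. Now have (9 / 169).
9 ≡ 1 (mod 4), so quadratic reciprocity gives (9 / 169) = (169 / 9). Reduce: 169 ≡ 7 (mod 9). Now have (7 / 9).
9 ≡ 1 (mod 4), so quadratic reciprocity gives (7 / 9) = (9 / 7). Reduce: 9 ≡ 2 (mod 7). Now have (2 / 7).
Factor out 2: 2 = 2. Since 7 ≡ 7 (mod 8), (2 / 7) = +1. Now have (1 / 7).
(1 / 7) = 1. Collecting the sign factors: 1.
Second factor (212 / 169):
Reduce the numerator: 212 ≡ 43 (mod 169), so (212 / 169) = (43 / 169).
169 ≡ 1 (mod 4), so quadratic reciprocity gives (43 / 169) = (169 / 43). Reduce: 169 ≡ 40 (mod 43). Now have (40 / 43).
Factor out 2: 40 = 2^3·5. Since 43 ≡ 3 (mod 8), (2 / 43) = -1, and (2 / 43)^3 = -1. Now have -(5 / 43).
5 ≡ 1 (mod 4), so quadratic reciprocity gives (5 / 43) = (43 / 5). Reduce: 43 ≡ 3 (mod 5). Now have -(3 / 5).
5 ≡ 1 (mod 4), so quadratic reciprocity gives (3 / 5) = (5 / 3). Reduce: 5 ≡ 2 (mod 3). Now have -(2 / 3).
Factor out 2: 2 = 2. Since 3 ≡ 3 (mod 8), (2 / 3) = -1. Now have (1 / 3).
(1 / 3) = 1. Collecting the sign factors: 1.
Product: (1)·(1) = 1.

1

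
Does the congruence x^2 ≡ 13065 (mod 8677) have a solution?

(13065/8677)
  = (4388/8677)    [13065 ≡ 4388 mod 8677]
  = (1097/8677)    [8677 ≡ 5 mod 8 ⇒ (2/8677)^2 = +1]
  = (8677/1097)    [QR: 1097 ≡ 1 mod 4, sign kept]
  = (998/1097)    [8677 ≡ 998 mod 1097]
  = (499/1097)    [1097 ≡ 1 mod 8 ⇒ (2/1097) = +1]
  = (1097/499)    [QR: 1097 ≡ 1 mod 4, sign kept]
  = (99/499)    [1097 ≡ 99 mod 499]
  = -(499/99)    [QR: both ≡ 3 mod 4, sign flips]
  = -(4/99)    [499 ≡ 4 mod 99]
  = -(1/99)    [99 ≡ 3 mod 8 ⇒ (2/99)^2 = +1]
  = -1    [(1/99) = 1]
(13065/8677) = -1, and 8677 is prime, so 13065 is not a quadratic residue mod 8677.

no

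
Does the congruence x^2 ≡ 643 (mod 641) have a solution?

(643/641)
  = (2/641)    [643 ≡ 2 mod 641]
  = (1/641)    [641 ≡ 1 mod 8 ⇒ (2/641) = +1]
  = 1    [(1/641) = 1]
(643/641) = 1, and 641 is prime, so 643 is a quadratic residue mod 641.

yes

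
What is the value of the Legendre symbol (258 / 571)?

1

(258 / 571)
  = -(129 / 571)    [571 ≡ 3 mod 8 ⇒ (2 / 571) = -1]
  = -(571 / 129)    [QR: 129 ≡ 1 mod 4, sign kept]
  = -(55 / 129)    [571 ≡ 55 mod 129]
  = -(129 / 55)    [QR: 129 ≡ 1 mod 4, sign kept]
  = -(19 / 55)    [129 ≡ 19 mod 55]
  = (55 / 19)    [QR: both ≡ 3 mod 4, sign flips]
  = (17 / 19)    [55 ≡ 17 mod 19]
  = (19 / 17)    [QR: 17 ≡ 1 mod 4, sign kept]
  = (2 / 17)    [19 ≡ 2 mod 17]
  = (1 / 17)    [17 ≡ 1 mod 8 ⇒ (2 / 17) = +1]
  = 1    [(1 / 17) = 1]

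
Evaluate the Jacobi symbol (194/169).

Reduce the numerator: 194 ≡ 25 (mod 169), so (194/169) = (25/169).
25 ≡ 1 (mod 4), so quadratic reciprocity gives (25/169) = (169/25). Reduce: 169 ≡ 19 (mod 25). Now have (19/25).
25 ≡ 1 (mod 4), so quadratic reciprocity gives (19/25) = (25/19). Reduce: 25 ≡ 6 (mod 19). Now have (6/19).
Factor out 2: 6 = 2·3. Since 19 ≡ 3 (mod 8), (2/19) = -1. Now have -(3/19).
Both 3 ≡ 3 and 19 ≡ 3 (mod 4), so reciprocity gives (3/19) = -(19/3). Reduce: 19 ≡ 1 (mod 3). Now have (1/3).
(1/3) = 1. Collecting the sign factors: 1.

1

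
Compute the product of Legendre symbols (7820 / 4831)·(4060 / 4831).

1

By multiplicativity, (7820·4060 / 4831) = (7820 / 4831)·(4060 / 4831).
First factor (7820 / 4831):
Reduce the numerator: 7820 ≡ 2989 (mod 4831), so (7820 / 4831) = (2989 / 4831).
2989 ≡ 1 (mod 4), so quadratic reciprocity gives (2989 / 4831) = (4831 / 2989). Reduce: 4831 ≡ 1842 (mod 2989). Now have (1842 / 2989).
Factor out 2: 1842 = 2·921. Since 2989 ≡ 5 (mod 8), (2 / 2989) = -1. Now have -(921 / 2989).
921 ≡ 1 (mod 4), so quadratic reciprocity gives (921 / 2989) = (2989 / 921). Reduce: 2989 ≡ 226 (mod 921). Now have -(226 / 921).
Factor out 2: 226 = 2·113. Since 921 ≡ 1 (mod 8), (2 / 921) = +1. Now have -(113 / 921).
113 ≡ 1 (mod 4), so quadratic reciprocity gives (113 / 921) = (921 / 113). Reduce: 921 ≡ 17 (mod 113). Now have -(17 / 113).
17 ≡ 1 (mod 4), so quadratic reciprocity gives (17 / 113) = (113 / 17). Reduce: 113 ≡ 11 (mod 17). Now have -(11 / 17).
17 ≡ 1 (mod 4), so quadratic reciprocity gives (11 / 17) = (17 / 11). Reduce: 17 ≡ 6 (mod 11). Now have -(6 / 11).
Factor out 2: 6 = 2·3. Since 11 ≡ 3 (mod 8), (2 / 11) = -1. Now have (3 / 11).
Both 3 ≡ 3 and 11 ≡ 3 (mod 4), so reciprocity gives (3 / 11) = -(11 / 3). Reduce: 11 ≡ 2 (mod 3). Now have -(2 / 3).
Factor out 2: 2 = 2. Since 3 ≡ 3 (mod 8), (2 / 3) = -1. Now have (1 / 3).
(1 / 3) = 1. Collecting the sign factors: 1.
Second factor (4060 / 4831):
Factor out 2: 4060 = 2^2·1015. Since 4831 ≡ 7 (mod 8), (2 / 4831) = +1, and (2 / 4831)^2 = +1. Now have (1015 / 4831).
Both 1015 ≡ 3 and 4831 ≡ 3 (mod 4), so reciprocity gives (1015 / 4831) = -(4831 / 1015). Reduce: 4831 ≡ 771 (mod 1015). Now have -(771 / 1015).
Both 771 ≡ 3 and 1015 ≡ 3 (mod 4), so reciprocity gives (771 / 1015) = -(1015 / 771). Reduce: 1015 ≡ 244 (mod 771). Now have (244 / 771).
Factor out 2: 244 = 2^2·61. Since 771 ≡ 3 (mod 8), (2 / 771) = -1, and (2 / 771)^2 = +1. Now have (61 / 771).
61 ≡ 1 (mod 4), so quadratic reciprocity gives (61 / 771) = (771 / 61). Reduce: 771 ≡ 39 (mod 61). Now have (39 / 61).
61 ≡ 1 (mod 4), so quadratic reciprocity gives (39 / 61) = (61 / 39). Reduce: 61 ≡ 22 (mod 39). Now have (22 / 39).
Factor out 2: 22 = 2·11. Since 39 ≡ 7 (mod 8), (2 / 39) = +1. Now have (11 / 39).
Both 11 ≡ 3 and 39 ≡ 3 (mod 4), so reciprocity gives (11 / 39) = -(39 / 11). Reduce: 39 ≡ 6 (mod 11). Now have -(6 / 11).
Factor out 2: 6 = 2·3. Since 11 ≡ 3 (mod 8), (2 / 11) = -1. Now have (3 / 11).
Both 3 ≡ 3 and 11 ≡ 3 (mod 4), so reciprocity gives (3 / 11) = -(11 / 3). Reduce: 11 ≡ 2 (mod 3). Now have -(2 / 3).
Factor out 2: 2 = 2. Since 3 ≡ 3 (mod 8), (2 / 3) = -1. Now have (1 / 3).
(1 / 3) = 1. Collecting the sign factors: 1.
Product: (1)·(1) = 1.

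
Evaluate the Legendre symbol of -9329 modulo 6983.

Reduce the numerator: -9329 ≡ 4637 (mod 6983), so (-9329/6983) = (4637/6983).
4637 ≡ 1 (mod 4), so quadratic reciprocity gives (4637/6983) = (6983/4637). Reduce: 6983 ≡ 2346 (mod 4637). Now have (2346/4637).
Factor out 2: 2346 = 2·1173. Since 4637 ≡ 5 (mod 8), (2/4637) = -1. Now have -(1173/4637).
1173 ≡ 1 (mod 4), so quadratic reciprocity gives (1173/4637) = (4637/1173). Reduce: 4637 ≡ 1118 (mod 1173). Now have -(1118/1173).
Factor out 2: 1118 = 2·559. Since 1173 ≡ 5 (mod 8), (2/1173) = -1. Now have (559/1173).
1173 ≡ 1 (mod 4), so quadratic reciprocity gives (559/1173) = (1173/559). Reduce: 1173 ≡ 55 (mod 559). Now have (55/559).
Both 55 ≡ 3 and 559 ≡ 3 (mod 4), so reciprocity gives (55/559) = -(559/55). Reduce: 559 ≡ 9 (mod 55). Now have -(9/55).
9 ≡ 1 (mod 4), so quadratic reciprocity gives (9/55) = (55/9). Reduce: 55 ≡ 1 (mod 9). Now have -(1/9).
(1/9) = 1. Collecting the sign factors: -1.

-1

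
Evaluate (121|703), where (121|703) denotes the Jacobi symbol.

(121|703)
  = (703|121)    [QR: 121 ≡ 1 mod 4, sign kept]
  = (98|121)    [703 ≡ 98 mod 121]
  = (49|121)    [121 ≡ 1 mod 8 ⇒ (2|121) = +1]
  = (121|49)    [QR: 49 ≡ 1 mod 4, sign kept]
  = (23|49)    [121 ≡ 23 mod 49]
  = (49|23)    [QR: 49 ≡ 1 mod 4, sign kept]
  = (3|23)    [49 ≡ 3 mod 23]
  = -(23|3)    [QR: both ≡ 3 mod 4, sign flips]
  = -(2|3)    [23 ≡ 2 mod 3]
  = (1|3)    [3 ≡ 3 mod 8 ⇒ (2|3) = -1]
  = 1    [(1|3) = 1]

1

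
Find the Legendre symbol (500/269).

(500/269)
  = (231/269)    [500 ≡ 231 mod 269]
  = (269/231)    [QR: 269 ≡ 1 mod 4, sign kept]
  = (38/231)    [269 ≡ 38 mod 231]
  = (19/231)    [231 ≡ 7 mod 8 ⇒ (2/231) = +1]
  = -(231/19)    [QR: both ≡ 3 mod 4, sign flips]
  = -(3/19)    [231 ≡ 3 mod 19]
  = (19/3)    [QR: both ≡ 3 mod 4, sign flips]
  = (1/3)    [19 ≡ 1 mod 3]
  = 1    [(1/3) = 1]

1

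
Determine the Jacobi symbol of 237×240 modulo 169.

By multiplicativity, (237·240|169) = (237|169)·(240|169).
First factor (237|169):
Reduce the numerator: 237 ≡ 68 (mod 169), so (237|169) = (68|169).
Factor out 2: 68 = 2^2·17. Since 169 ≡ 1 (mod 8), (2|169) = +1, and (2|169)^2 = +1. Now have (17|169).
17 ≡ 1 (mod 4), so quadratic reciprocity gives (17|169) = (169|17). Reduce: 169 ≡ 16 (mod 17). Now have (16|17).
Factor out 2: 16 = 2^4. Since 17 ≡ 1 (mod 8), (2|17) = +1, and (2|17)^4 = +1. Now have (1|17).
(1|17) = 1. Collecting the sign factors: 1.
Second factor (240|169):
Reduce the numerator: 240 ≡ 71 (mod 169), so (240|169) = (71|169).
169 ≡ 1 (mod 4), so quadratic reciprocity gives (71|169) = (169|71). Reduce: 169 ≡ 27 (mod 71). Now have (27|71).
Both 27 ≡ 3 and 71 ≡ 3 (mod 4), so reciprocity gives (27|71) = -(71|27). Reduce: 71 ≡ 17 (mod 27). Now have -(17|27).
17 ≡ 1 (mod 4), so quadratic reciprocity gives (17|27) = (27|17). Reduce: 27 ≡ 10 (mod 17). Now have -(10|17).
Factor out 2: 10 = 2·5. Since 17 ≡ 1 (mod 8), (2|17) = +1. Now have -(5|17).
5 ≡ 1 (mod 4), so quadratic reciprocity gives (5|17) = (17|5). Reduce: 17 ≡ 2 (mod 5). Now have -(2|5).
Factor out 2: 2 = 2. Since 5 ≡ 5 (mod 8), (2|5) = -1. Now have (1|5).
(1|5) = 1. Collecting the sign factors: 1.
Product: (1)·(1) = 1.

1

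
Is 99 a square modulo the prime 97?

yes

Reduce the numerator: 99 ≡ 2 (mod 97), so (99/97) = (2/97).
Factor out 2: 2 = 2. Since 97 ≡ 1 (mod 8), (2/97) = +1. Now have (1/97).
(1/97) = 1. Collecting the sign factors: 1.
The Legendre symbol is 1, so x^2 ≡ 99 (mod 97) has solution.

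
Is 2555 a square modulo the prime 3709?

3709 ≡ 1 (mod 4), so quadratic reciprocity gives (2555|3709) = (3709|2555). Reduce: 3709 ≡ 1154 (mod 2555). Now have (1154|2555).
Factor out 2: 1154 = 2·577. Since 2555 ≡ 3 (mod 8), (2|2555) = -1. Now have -(577|2555).
577 ≡ 1 (mod 4), so quadratic reciprocity gives (577|2555) = (2555|577). Reduce: 2555 ≡ 247 (mod 577). Now have -(247|577).
577 ≡ 1 (mod 4), so quadratic reciprocity gives (247|577) = (577|247). Reduce: 577 ≡ 83 (mod 247). Now have -(83|247).
Both 83 ≡ 3 and 247 ≡ 3 (mod 4), so reciprocity gives (83|247) = -(247|83). Reduce: 247 ≡ 81 (mod 83). Now have (81|83).
81 ≡ 1 (mod 4), so quadratic reciprocity gives (81|83) = (83|81). Reduce: 83 ≡ 2 (mod 81). Now have (2|81).
Factor out 2: 2 = 2. Since 81 ≡ 1 (mod 8), (2|81) = +1. Now have (1|81).
(1|81) = 1. Collecting the sign factors: 1.
(2555|3709) = 1, and 3709 is prime, so 2555 is a quadratic residue mod 3709.

yes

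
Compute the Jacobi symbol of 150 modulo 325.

Factor out 2: 150 = 2·75. Since 325 ≡ 5 (mod 8), (2 / 325) = -1. Now have -(75 / 325).
325 ≡ 1 (mod 4), so quadratic reciprocity gives (75 / 325) = (325 / 75). Reduce: 325 ≡ 25 (mod 75). Now have -(25 / 75).
25 ≡ 1 (mod 4), so quadratic reciprocity gives (25 / 75) = (75 / 25). Reduce: 75 ≡ 0 (mod 25). Now have -(0 / 25).
The numerator is now 0 with denominator 25 > 1: the symbol is 0.

0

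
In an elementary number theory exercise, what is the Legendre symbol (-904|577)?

-1

Pull out -1: (-904|577) = (-1|577)·(904|577). Since 577 ≡ 1 (mod 4), (-1|577) = +1. Now have (904|577).
Reduce the numerator: 904 ≡ 327 (mod 577), so (904|577) = (327|577).
577 ≡ 1 (mod 4), so quadratic reciprocity gives (327|577) = (577|327). Reduce: 577 ≡ 250 (mod 327). Now have (250|327).
Factor out 2: 250 = 2·125. Since 327 ≡ 7 (mod 8), (2|327) = +1. Now have (125|327).
125 ≡ 1 (mod 4), so quadratic reciprocity gives (125|327) = (327|125). Reduce: 327 ≡ 77 (mod 125). Now have (77|125).
77 ≡ 1 (mod 4), so quadratic reciprocity gives (77|125) = (125|77). Reduce: 125 ≡ 48 (mod 77). Now have (48|77).
Factor out 2: 48 = 2^4·3. Since 77 ≡ 5 (mod 8), (2|77) = -1, and (2|77)^4 = +1. Now have (3|77).
77 ≡ 1 (mod 4), so quadratic reciprocity gives (3|77) = (77|3). Reduce: 77 ≡ 2 (mod 3). Now have (2|3).
Factor out 2: 2 = 2. Since 3 ≡ 3 (mod 8), (2|3) = -1. Now have -(1|3).
(1|3) = 1. Collecting the sign factors: -1.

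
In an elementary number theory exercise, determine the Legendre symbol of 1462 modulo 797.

(1462/797)
  = (665/797)    [1462 ≡ 665 mod 797]
  = (797/665)    [QR: 665 ≡ 1 mod 4, sign kept]
  = (132/665)    [797 ≡ 132 mod 665]
  = (33/665)    [665 ≡ 1 mod 8 ⇒ (2/665)^2 = +1]
  = (665/33)    [QR: 33 ≡ 1 mod 4, sign kept]
  = (5/33)    [665 ≡ 5 mod 33]
  = (33/5)    [QR: 5 ≡ 1 mod 4, sign kept]
  = (3/5)    [33 ≡ 3 mod 5]
  = (5/3)    [QR: 5 ≡ 1 mod 4, sign kept]
  = (2/3)    [5 ≡ 2 mod 3]
  = -(1/3)    [3 ≡ 3 mod 8 ⇒ (2/3) = -1]
  = -1    [(1/3) = 1]

-1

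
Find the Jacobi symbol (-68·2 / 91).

By multiplicativity, (-68·2 / 91) = (-68 / 91)·(2 / 91).
First factor (-68 / 91):
Reduce the numerator: -68 ≡ 23 (mod 91), so (-68 / 91) = (23 / 91).
Both 23 ≡ 3 and 91 ≡ 3 (mod 4), so reciprocity gives (23 / 91) = -(91 / 23). Reduce: 91 ≡ 22 (mod 23). Now have -(22 / 23).
Factor out 2: 22 = 2·11. Since 23 ≡ 7 (mod 8), (2 / 23) = +1. Now have -(11 / 23).
Both 11 ≡ 3 and 23 ≡ 3 (mod 4), so reciprocity gives (11 / 23) = -(23 / 11). Reduce: 23 ≡ 1 (mod 11). Now have (1 / 11).
(1 / 11) = 1. Collecting the sign factors: 1.
Second factor (2 / 91):
Factor out 2: 2 = 2. Since 91 ≡ 3 (mod 8), (2 / 91) = -1. Now have -(1 / 91).
(1 / 91) = 1. Collecting the sign factors: -1.
Product: (1)·(-1) = -1.

-1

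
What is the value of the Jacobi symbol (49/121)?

1

49 ≡ 1 (mod 4), so quadratic reciprocity gives (49/121) = (121/49). Reduce: 121 ≡ 23 (mod 49). Now have (23/49).
49 ≡ 1 (mod 4), so quadratic reciprocity gives (23/49) = (49/23). Reduce: 49 ≡ 3 (mod 23). Now have (3/23).
Both 3 ≡ 3 and 23 ≡ 3 (mod 4), so reciprocity gives (3/23) = -(23/3). Reduce: 23 ≡ 2 (mod 3). Now have -(2/3).
Factor out 2: 2 = 2. Since 3 ≡ 3 (mod 8), (2/3) = -1. Now have (1/3).
(1/3) = 1. Collecting the sign factors: 1.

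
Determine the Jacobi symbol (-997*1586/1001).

0

By multiplicativity, (-997·1586/1001) = (-997/1001)·(1586/1001).
First factor (-997/1001):
Pull out -1: (-997/1001) = (-1/1001)·(997/1001). Since 1001 ≡ 1 (mod 4), (-1/1001) = +1. Now have (997/1001).
997 ≡ 1 (mod 4), so quadratic reciprocity gives (997/1001) = (1001/997). Reduce: 1001 ≡ 4 (mod 997). Now have (4/997).
Factor out 2: 4 = 2^2. Since 997 ≡ 5 (mod 8), (2/997) = -1, and (2/997)^2 = +1. Now have (1/997).
(1/997) = 1. Collecting the sign factors: 1.
Second factor (1586/1001):
Reduce the numerator: 1586 ≡ 585 (mod 1001), so (1586/1001) = (585/1001).
585 ≡ 1 (mod 4), so quadratic reciprocity gives (585/1001) = (1001/585). Reduce: 1001 ≡ 416 (mod 585). Now have (416/585).
Factor out 2: 416 = 2^5·13. Since 585 ≡ 1 (mod 8), (2/585) = +1, and (2/585)^5 = +1. Now have (13/585).
13 ≡ 1 (mod 4), so quadratic reciprocity gives (13/585) = (585/13). Reduce: 585 ≡ 0 (mod 13). Now have (0/13).
The numerator is now 0 with denominator 13 > 1: the symbol is 0.
Product: (1)·(0) = 0.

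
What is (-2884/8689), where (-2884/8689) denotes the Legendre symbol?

(-2884/8689)
  = (2884/8689)    [8689 ≡ 1 mod 4 ⇒ (-1/8689) = +1]
  = (721/8689)    [8689 ≡ 1 mod 8 ⇒ (2/8689)^2 = +1]
  = (8689/721)    [QR: 721 ≡ 1 mod 4, sign kept]
  = (37/721)    [8689 ≡ 37 mod 721]
  = (721/37)    [QR: 37 ≡ 1 mod 4, sign kept]
  = (18/37)    [721 ≡ 18 mod 37]
  = -(9/37)    [37 ≡ 5 mod 8 ⇒ (2/37) = -1]
  = -(37/9)    [QR: 9 ≡ 1 mod 4, sign kept]
  = -(1/9)    [37 ≡ 1 mod 9]
  = -1    [(1/9) = 1]

-1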